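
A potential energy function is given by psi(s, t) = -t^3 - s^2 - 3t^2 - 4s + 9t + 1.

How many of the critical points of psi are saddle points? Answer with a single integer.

1

psi separates as a function of s plus a function of t, so ∇psi=0 decouples.
∂psi/∂s = -2(s + 2) = 0 at s ∈ {-2}; ∂psi/∂t = -3(t - 1)(t + 3) = 0 at t ∈ {-3, 1}.
The Hessian is diagonal: diag(psi_ss, psi_tt). Second derivatives: psi_ss(-2)=-2; psi_tt(-3)=12, psi_tt(1)=-12.
Saddle points occur where the two diagonal entries have opposite signs: (-2, -3). Count: 1.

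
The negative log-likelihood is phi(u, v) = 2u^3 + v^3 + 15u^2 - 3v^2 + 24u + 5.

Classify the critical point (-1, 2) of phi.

The mixed partial ∂²phi/∂u∂v is 0, so the Hessian at any point is diag(phi_uu, phi_vv) = diag(6(2u + 5), 6(v - 1)).
At (-1, 2): H = diag(18, 6).
Both eigenvalues are positive, so H is positive definite: a local minimum.

local minimum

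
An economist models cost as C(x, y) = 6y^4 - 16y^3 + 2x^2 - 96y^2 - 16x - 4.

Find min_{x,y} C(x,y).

C(x,y) separates as P(x) + Q(y) − 4, so its minimum is min P + min Q − 4.
P'(x) = 4x - 16 vanishes at x ∈ {4}; Q'(y) = 24y(y - 4)(y + 2) vanishes at y ∈ {-2, 0, 4}.
Local minima of P (where P''>0): P(4)=-32. Local minima of Q: Q(-2)=-160, Q(4)=-1024.
So the global minimum of C is P(4) + Q(4) − 4 = -32 − 1024 − 4 = -1060, attained at (4, 4).

-1060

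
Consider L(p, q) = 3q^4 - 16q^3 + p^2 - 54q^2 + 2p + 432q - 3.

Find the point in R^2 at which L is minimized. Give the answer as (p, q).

(-1, -3)

L(p,q) separates as A(p) + B(q) − 3, so its minimum is min A + min B − 3.
A'(p) = 2p + 2 vanishes at p ∈ {-1}; B'(q) = 12(q - 4)(q - 3)(q + 3) vanishes at q ∈ {-3, 3, 4}.
Local minima of A (where A''>0): A(-1)=-1. Local minima of B: B(-3)=-1107, B(4)=608.
So the global minimum of L is A(-1) + B(-3) − 3 = -1 − 1107 − 3 = -1111, attained at (-1, -3).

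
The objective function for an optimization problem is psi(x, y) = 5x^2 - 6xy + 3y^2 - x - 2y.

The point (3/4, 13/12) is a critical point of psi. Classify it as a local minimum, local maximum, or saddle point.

local minimum

The Hessian of psi is constant: H = [[10, -6], [-6, 6]].
det(H) = 10·6 − (-6)² = 24.
det(H) > 0 and tr(H) = 16 > 0, so H is positive definite and the point is a local minimum.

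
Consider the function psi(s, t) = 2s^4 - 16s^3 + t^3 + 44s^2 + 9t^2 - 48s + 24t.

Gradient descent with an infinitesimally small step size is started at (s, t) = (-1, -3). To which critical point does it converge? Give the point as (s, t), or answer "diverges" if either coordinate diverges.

(1, -2)

psi is separable, so gradient descent decouples: s follows -∂psi/∂s, t follows -∂psi/∂t.
∂psi/∂s = 8(s - 3)(s - 2)(s - 1); at s=-1 this is -192, so s increases.
∂psi/∂t = 3(t + 2)(t + 4); at t=-3 this is -3, so t increases.
s converges to its nearest critical value 1 (a local min of the s-part); t converges to -2. The iterate converges to (1, -2).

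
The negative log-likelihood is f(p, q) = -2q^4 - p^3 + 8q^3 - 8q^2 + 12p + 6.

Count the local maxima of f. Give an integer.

f separates as a function of p plus a function of q, so ∇f=0 decouples.
∂f/∂p = -3(p - 2)(p + 2) = 0 at p ∈ {-2, 2}; ∂f/∂q = -8q(q - 2)(q - 1) = 0 at q ∈ {0, 1, 2}.
The Hessian is diagonal: diag(f_pp, f_qq). Second derivatives: f_pp(-2)=12, f_pp(2)=-12; f_qq(0)=-16, f_qq(1)=8, f_qq(2)=-16.
Local maxima occur where both diagonal entries negative: (2, 0), (2, 2). Count: 2.

2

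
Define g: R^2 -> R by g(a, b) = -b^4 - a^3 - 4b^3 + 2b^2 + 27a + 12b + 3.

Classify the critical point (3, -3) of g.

The mixed partial ∂²g/∂a∂b is 0, so the Hessian at any point is diag(g_aa, g_bb) = diag(-6a, 4(-3b^2 - 6b + 1)).
At (3, -3): H = diag(-18, -32).
Both eigenvalues are negative, so H is negative definite: a local maximum.

local maximum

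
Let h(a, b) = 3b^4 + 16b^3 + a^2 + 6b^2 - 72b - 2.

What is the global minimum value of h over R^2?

h(a,b) separates as P(a) + Q(b) − 2, so its minimum is min P + min Q − 2.
P'(a) = 2a vanishes at a ∈ {0}; Q'(b) = 12(b - 1)(b + 2)(b + 3) vanishes at b ∈ {-3, -2, 1}.
Local minima of P (where P''>0): P(0)=0. Local minima of Q: Q(-3)=81, Q(1)=-47.
So the global minimum of h is P(0) + Q(1) − 2 = 0 − 47 − 2 = -49, attained at (0, 1).

-49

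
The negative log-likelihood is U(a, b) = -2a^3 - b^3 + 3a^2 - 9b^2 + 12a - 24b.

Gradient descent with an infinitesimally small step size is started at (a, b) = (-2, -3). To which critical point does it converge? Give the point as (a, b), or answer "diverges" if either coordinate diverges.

U is separable, so gradient descent decouples: a follows -∂U/∂a, b follows -∂U/∂b.
∂U/∂a = -6(a - 2)(a + 1); at a=-2 this is -24, so a increases.
∂U/∂b = -3(b + 2)(b + 4); at b=-3 this is 3, so b decreases.
a converges to its nearest critical value -1 (a local min of the a-part); b converges to -4. The iterate converges to (-1, -4).

(-1, -4)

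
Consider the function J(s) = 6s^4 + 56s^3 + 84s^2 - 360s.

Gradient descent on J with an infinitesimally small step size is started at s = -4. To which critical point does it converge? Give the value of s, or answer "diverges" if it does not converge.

-5

J'(s) = 24(s - 1)(s + 3)(s + 5), so J'(-4) = 120.
Gradient descent moves in the -J' direction, i.e. s is decreasing.
The nearest critical point in that direction is s = -5, where J'' = 288 > 0 (a local minimum). The iterate converges there.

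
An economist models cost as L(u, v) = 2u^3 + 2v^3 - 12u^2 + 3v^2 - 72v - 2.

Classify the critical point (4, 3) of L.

The mixed partial ∂²L/∂u∂v is 0, so the Hessian at any point is diag(L_uu, L_vv) = diag(12(u - 2), 6(2v + 1)).
At (4, 3): H = diag(24, 42).
Both eigenvalues are positive, so H is positive definite: a local minimum.

local minimum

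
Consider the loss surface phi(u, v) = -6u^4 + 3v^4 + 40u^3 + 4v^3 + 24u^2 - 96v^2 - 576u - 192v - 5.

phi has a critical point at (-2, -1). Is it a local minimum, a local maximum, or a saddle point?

local maximum

The mixed partial ∂²phi/∂u∂v is 0, so the Hessian at any point is diag(phi_uu, phi_vv) = diag(24(-3u^2 + 10u + 2), 12(3v^2 + 2v - 16)).
At (-2, -1): H = diag(-720, -180).
Both eigenvalues are negative, so H is negative definite: a local maximum.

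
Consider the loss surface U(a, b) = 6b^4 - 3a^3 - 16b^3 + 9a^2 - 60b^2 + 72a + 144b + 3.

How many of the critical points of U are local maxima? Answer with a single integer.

U separates as a function of a plus a function of b, so ∇U=0 decouples.
∂U/∂a = -9(a - 4)(a + 2) = 0 at a ∈ {-2, 4}; ∂U/∂b = 24(b - 3)(b - 1)(b + 2) = 0 at b ∈ {-2, 1, 3}.
The Hessian is diagonal: diag(U_aa, U_bb). Second derivatives: U_aa(-2)=54, U_aa(4)=-54; U_bb(-2)=360, U_bb(1)=-144, U_bb(3)=240.
Local maxima occur where both diagonal entries negative: (4, 1). Count: 1.

1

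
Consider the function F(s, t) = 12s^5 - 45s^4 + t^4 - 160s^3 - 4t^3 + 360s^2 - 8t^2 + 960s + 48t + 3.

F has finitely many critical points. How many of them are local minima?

F separates as a function of s plus a function of t, so ∇F=0 decouples.
∂F/∂s = 60(s - 4)(s - 2)(s + 1)(s + 2) = 0 at s ∈ {-2, -1, 2, 4}; ∂F/∂t = 4(t - 3)(t - 2)(t + 2) = 0 at t ∈ {-2, 2, 3}.
The Hessian is diagonal: diag(F_ss, F_tt). Second derivatives: F_ss(-2)=-1440, F_ss(-1)=900, F_ss(2)=-1440, F_ss(4)=3600; F_tt(-2)=80, F_tt(2)=-16, F_tt(3)=20.
Local minima occur where both diagonal entries positive: (-1, -2), (-1, 3), (4, -2), (4, 3). Count: 4.

4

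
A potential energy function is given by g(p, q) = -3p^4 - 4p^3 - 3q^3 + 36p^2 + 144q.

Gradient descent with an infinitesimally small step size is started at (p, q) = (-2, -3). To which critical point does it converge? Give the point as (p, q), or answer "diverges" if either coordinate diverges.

g is separable, so gradient descent decouples: p follows -∂g/∂p, q follows -∂g/∂q.
∂g/∂p = -12p(p - 2)(p + 3); at p=-2 this is -96, so p increases.
∂g/∂q = -9(q - 4)(q + 4); at q=-3 this is 63, so q decreases.
p converges to its nearest critical value 0 (a local min of the p-part); q converges to -4. The iterate converges to (0, -4).

(0, -4)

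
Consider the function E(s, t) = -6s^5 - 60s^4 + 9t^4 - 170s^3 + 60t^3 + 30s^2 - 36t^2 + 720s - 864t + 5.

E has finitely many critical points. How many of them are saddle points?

6

E separates as a function of s plus a function of t, so ∇E=0 decouples.
∂E/∂s = -30(s - 1)(s + 2)(s + 3)(s + 4) = 0 at s ∈ {-4, -3, -2, 1}; ∂E/∂t = 36(t - 2)(t + 3)(t + 4) = 0 at t ∈ {-4, -3, 2}.
The Hessian is diagonal: diag(E_ss, E_tt). Second derivatives: E_ss(-4)=300, E_ss(-3)=-120, E_ss(-2)=180, E_ss(1)=-1800; E_tt(-4)=216, E_tt(-3)=-180, E_tt(2)=1080.
Saddle points occur where the two diagonal entries have opposite signs: (-4, -3), (-3, -4), (-3, 2), (-2, -3), (1, -4), (1, 2). Count: 6.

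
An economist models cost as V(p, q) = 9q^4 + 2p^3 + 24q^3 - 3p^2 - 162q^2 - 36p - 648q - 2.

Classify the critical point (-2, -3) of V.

The mixed partial ∂²V/∂p∂q is 0, so the Hessian at any point is diag(V_pp, V_qq) = diag(6(2p - 1), 36(3q^2 + 4q - 9)).
At (-2, -3): H = diag(-30, 216).
The eigenvalues have opposite signs, so H is indefinite: a saddle point.

saddle point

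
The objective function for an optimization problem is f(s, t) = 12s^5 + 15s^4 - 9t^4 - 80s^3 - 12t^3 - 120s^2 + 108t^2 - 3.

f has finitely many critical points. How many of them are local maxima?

4

f separates as a function of s plus a function of t, so ∇f=0 decouples.
∂f/∂s = 60s(s - 2)(s + 1)(s + 2) = 0 at s ∈ {-2, -1, 0, 2}; ∂f/∂t = -36t(t - 2)(t + 3) = 0 at t ∈ {-3, 0, 2}.
The Hessian is diagonal: diag(f_ss, f_tt). Second derivatives: f_ss(-2)=-480, f_ss(-1)=180, f_ss(0)=-240, f_ss(2)=1440; f_tt(-3)=-540, f_tt(0)=216, f_tt(2)=-360.
Local maxima occur where both diagonal entries negative: (-2, -3), (-2, 2), (0, -3), (0, 2). Count: 4.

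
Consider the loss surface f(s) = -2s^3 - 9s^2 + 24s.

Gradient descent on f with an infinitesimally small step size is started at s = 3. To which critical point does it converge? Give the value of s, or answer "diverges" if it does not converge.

f'(s) = -6(s - 1)(s + 4), so f'(3) = -84.
Gradient descent moves in the -f' direction, i.e. s is increasing.
There is no critical point above s=3, and f' keeps the same sign, so the iterate runs off to +∞.

diverges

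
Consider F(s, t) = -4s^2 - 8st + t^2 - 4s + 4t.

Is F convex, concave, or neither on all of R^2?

F is quadratic, so its Hessian is the constant matrix H = [[-8, -8], [-8, 2]].
det(H) = -80, tr(H) = -6.
det(H) < 0, so H is indefinite: neither convex nor concave.

neither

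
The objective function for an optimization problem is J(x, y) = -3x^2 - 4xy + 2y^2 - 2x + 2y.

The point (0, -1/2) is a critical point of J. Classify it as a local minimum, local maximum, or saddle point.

saddle point

The Hessian of J is constant: H = [[-6, -4], [-4, 4]].
det(H) = (-6)·4 − (-4)² = -40.
Since det(H) < 0, H is indefinite and the critical point is a saddle point.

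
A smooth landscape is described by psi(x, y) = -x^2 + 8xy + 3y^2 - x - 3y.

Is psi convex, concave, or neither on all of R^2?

neither

psi is quadratic, so its Hessian is the constant matrix H = [[-2, 8], [8, 6]].
det(H) = -76, tr(H) = 4.
det(H) < 0, so H is indefinite: neither convex nor concave.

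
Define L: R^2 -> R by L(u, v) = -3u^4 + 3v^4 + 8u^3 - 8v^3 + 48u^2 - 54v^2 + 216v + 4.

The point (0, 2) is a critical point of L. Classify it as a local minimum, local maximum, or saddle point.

The mixed partial ∂²L/∂u∂v is 0, so the Hessian at any point is diag(L_uu, L_vv) = diag(12(-3u^2 + 4u + 8), 12(3v^2 - 4v - 9)).
At (0, 2): H = diag(96, -60).
The eigenvalues have opposite signs, so H is indefinite: a saddle point.

saddle point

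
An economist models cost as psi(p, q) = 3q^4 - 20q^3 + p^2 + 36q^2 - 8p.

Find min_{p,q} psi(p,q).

-16

psi(p,q) separates as A(p) + B(q), so its minimum is min A + min B.
A'(p) = 2p - 8 vanishes at p ∈ {4}; B'(q) = 12q(q - 3)(q - 2) vanishes at q ∈ {0, 2, 3}.
Local minima of A (where A''>0): A(4)=-16. Local minima of B: B(0)=0, B(3)=27.
So the global minimum of psi is A(4) + B(0) = -16 + 0 = -16, attained at (4, 0).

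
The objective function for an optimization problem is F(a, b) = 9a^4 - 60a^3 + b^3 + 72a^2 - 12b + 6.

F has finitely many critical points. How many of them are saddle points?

3

F separates as a function of a plus a function of b, so ∇F=0 decouples.
∂F/∂a = 36a(a - 4)(a - 1) = 0 at a ∈ {0, 1, 4}; ∂F/∂b = 3(b - 2)(b + 2) = 0 at b ∈ {-2, 2}.
The Hessian is diagonal: diag(F_aa, F_bb). Second derivatives: F_aa(0)=144, F_aa(1)=-108, F_aa(4)=432; F_bb(-2)=-12, F_bb(2)=12.
Saddle points occur where the two diagonal entries have opposite signs: (0, -2), (1, 2), (4, -2). Count: 3.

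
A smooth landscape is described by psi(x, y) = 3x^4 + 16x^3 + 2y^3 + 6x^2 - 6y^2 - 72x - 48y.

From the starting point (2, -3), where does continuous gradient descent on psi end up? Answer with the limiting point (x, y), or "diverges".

psi is separable, so gradient descent decouples: x follows -∂psi/∂x, y follows -∂psi/∂y.
∂psi/∂x = 12(x - 1)(x + 2)(x + 3); at x=2 this is 240, so x decreases.
∂psi/∂y = 6(y - 4)(y + 2); at y=-3 this is 42, so y decreases.
The y-coordinate has no critical point in that direction and runs off to infinity.

diverges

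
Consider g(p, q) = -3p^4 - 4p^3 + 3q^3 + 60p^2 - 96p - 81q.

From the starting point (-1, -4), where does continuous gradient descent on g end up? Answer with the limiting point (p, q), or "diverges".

diverges

g is separable, so gradient descent decouples: p follows -∂g/∂p, q follows -∂g/∂q.
∂g/∂p = -12(p - 2)(p - 1)(p + 4); at p=-1 this is -216, so p increases.
∂g/∂q = 9(q - 3)(q + 3); at q=-4 this is 63, so q decreases.
The q-coordinate has no critical point in that direction and runs off to infinity.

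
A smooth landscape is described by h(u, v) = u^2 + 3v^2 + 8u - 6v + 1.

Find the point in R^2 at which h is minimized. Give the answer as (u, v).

(-4, 1)

h(u,v) separates as P(u) + Q(v) + 1, so its minimum is min P + min Q + 1.
P'(u) = 2u + 8 vanishes at u ∈ {-4}; Q'(v) = 6v - 6 vanishes at v ∈ {1}.
Local minima of P (where P''>0): P(-4)=-16. Local minima of Q: Q(1)=-3.
So the global minimum of h is P(-4) + Q(1) + 1 = -16 − 3 + 1 = -18, attained at (-4, 1).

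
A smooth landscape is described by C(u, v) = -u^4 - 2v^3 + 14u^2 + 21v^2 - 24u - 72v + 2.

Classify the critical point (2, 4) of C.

local maximum

The mixed partial ∂²C/∂u∂v is 0, so the Hessian at any point is diag(C_uu, C_vv) = diag(4(-3u^2 + 7), 6(-2v + 7)).
At (2, 4): H = diag(-20, -6).
Both eigenvalues are negative, so H is negative definite: a local maximum.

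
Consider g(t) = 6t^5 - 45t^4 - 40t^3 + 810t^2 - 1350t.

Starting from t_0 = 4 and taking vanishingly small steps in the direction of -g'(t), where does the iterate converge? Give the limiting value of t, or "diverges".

5

g'(t) = 30(t - 5)(t - 3)(t - 1)(t + 3), so g'(4) = -630.
Gradient descent moves in the -g' direction, i.e. t is increasing.
The nearest critical point in that direction is t = 5, where g'' = 1920 > 0 (a local minimum). The iterate converges there.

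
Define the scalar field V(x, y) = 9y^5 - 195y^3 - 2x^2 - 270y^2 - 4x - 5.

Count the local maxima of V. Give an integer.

V separates as a function of x plus a function of y, so ∇V=0 decouples.
∂V/∂x = -4(x + 1) = 0 at x ∈ {-1}; ∂V/∂y = 45y(y - 4)(y + 1)(y + 3) = 0 at y ∈ {-3, -1, 0, 4}.
The Hessian is diagonal: diag(V_xx, V_yy). Second derivatives: V_xx(-1)=-4; V_yy(-3)=-1890, V_yy(-1)=450, V_yy(0)=-540, V_yy(4)=6300.
Local maxima occur where both diagonal entries negative: (-1, -3), (-1, 0). Count: 2.

2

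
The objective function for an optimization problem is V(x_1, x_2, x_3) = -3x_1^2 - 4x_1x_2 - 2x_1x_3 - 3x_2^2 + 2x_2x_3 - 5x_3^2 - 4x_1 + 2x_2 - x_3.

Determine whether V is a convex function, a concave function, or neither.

concave

V is quadratic, so its Hessian is the constant matrix H = [[-6, -4, -2], [-4, -6, 2], [-2, 2, -10]].
Leading principal minors: -6, 20, -120.
Signs alternate −, +, − ⇒ H ≺ 0 ⇒ concave.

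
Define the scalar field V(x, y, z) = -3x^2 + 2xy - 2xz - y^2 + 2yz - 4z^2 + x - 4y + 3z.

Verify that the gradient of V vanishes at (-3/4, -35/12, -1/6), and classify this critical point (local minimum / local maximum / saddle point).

local maximum

∇V = (-6x + 2y - 2z + 1, 2x - 2y + 2z - 4, -2x + 2y - 8z + 3); substituting (-3/4, -35/12, -1/6) gives ∇V = (0, 0, 0), so (-3/4, -35/12, -1/6) is indeed a critical point.
The Hessian is constant: H = [[-6, 2, -2], [2, -2, 2], [-2, 2, -8]].
Leading principal minors: Δ₁ = -6, Δ₂ = 8, Δ₃ = -48.
The minors alternate sign starting negative (−, +, −), so H is negative definite: a local maximum.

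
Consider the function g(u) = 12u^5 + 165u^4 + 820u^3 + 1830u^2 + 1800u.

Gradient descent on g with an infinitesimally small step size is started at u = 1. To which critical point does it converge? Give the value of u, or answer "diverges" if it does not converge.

g'(u) = 60(u + 1)(u + 2)(u + 3)(u + 5), so g'(1) = 8640.
Gradient descent moves in the -g' direction, i.e. u is decreasing.
The nearest critical point in that direction is u = -1, where g'' = 480 > 0 (a local minimum). The iterate converges there.

-1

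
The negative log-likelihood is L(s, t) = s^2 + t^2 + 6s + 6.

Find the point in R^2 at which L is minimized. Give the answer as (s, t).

L(s,t) separates as P(s) + Q(t) + 6, so its minimum is min P + min Q + 6.
P'(s) = 2s + 6 vanishes at s ∈ {-3}; Q'(t) = 2t vanishes at t ∈ {0}.
Local minima of P (where P''>0): P(-3)=-9. Local minima of Q: Q(0)=0.
So the global minimum of L is P(-3) + Q(0) + 6 = -9 + 0 + 6 = -3, attained at (-3, 0).

(-3, 0)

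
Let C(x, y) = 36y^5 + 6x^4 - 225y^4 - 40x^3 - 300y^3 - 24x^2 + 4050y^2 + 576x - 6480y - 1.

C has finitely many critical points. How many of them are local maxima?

2

C separates as a function of x plus a function of y, so ∇C=0 decouples.
∂C/∂x = 24(x - 4)(x - 3)(x + 2) = 0 at x ∈ {-2, 3, 4}; ∂C/∂y = 180(y - 4)(y - 3)(y - 1)(y + 3) = 0 at y ∈ {-3, 1, 3, 4}.
The Hessian is diagonal: diag(C_xx, C_yy). Second derivatives: C_xx(-2)=720, C_xx(3)=-120, C_xx(4)=144; C_yy(-3)=-30240, C_yy(1)=4320, C_yy(3)=-2160, C_yy(4)=3780.
Local maxima occur where both diagonal entries negative: (3, -3), (3, 3). Count: 2.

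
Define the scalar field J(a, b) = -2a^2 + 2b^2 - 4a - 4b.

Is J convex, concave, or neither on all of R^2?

J is quadratic, so its Hessian is the constant matrix H = [[-4, 0], [0, 4]].
det(H) = -16, tr(H) = 0.
det(H) < 0, so H is indefinite: neither convex nor concave.

neither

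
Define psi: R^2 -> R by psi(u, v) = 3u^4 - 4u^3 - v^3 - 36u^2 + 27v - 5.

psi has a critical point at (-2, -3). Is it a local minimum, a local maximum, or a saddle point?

local minimum

The mixed partial ∂²psi/∂u∂v is 0, so the Hessian at any point is diag(psi_uu, psi_vv) = diag(12(3u^2 - 2u - 6), -6v).
At (-2, -3): H = diag(120, 18).
Both eigenvalues are positive, so H is positive definite: a local minimum.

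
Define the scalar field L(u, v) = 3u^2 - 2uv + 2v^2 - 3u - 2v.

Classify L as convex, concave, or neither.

L is quadratic, so its Hessian is the constant matrix H = [[6, -2], [-2, 4]].
det(H) = 20, tr(H) = 10.
det(H) > 0 and tr(H) > 0, so H is positive definite everywhere: convex.

convex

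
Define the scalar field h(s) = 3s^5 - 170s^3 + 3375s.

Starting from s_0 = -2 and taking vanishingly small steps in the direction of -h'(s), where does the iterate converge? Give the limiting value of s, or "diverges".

h'(s) = 15(s - 5)(s - 3)(s + 3)(s + 5), so h'(-2) = 1575.
Gradient descent moves in the -h' direction, i.e. s is decreasing.
The nearest critical point in that direction is s = -3, where h'' = 1440 > 0 (a local minimum). The iterate converges there.

-3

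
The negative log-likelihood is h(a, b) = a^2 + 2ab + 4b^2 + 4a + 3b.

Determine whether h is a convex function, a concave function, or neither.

h is quadratic, so its Hessian is the constant matrix H = [[2, 2], [2, 8]].
det(H) = 12, tr(H) = 10.
det(H) > 0 and tr(H) > 0, so H is positive definite everywhere: convex.

convex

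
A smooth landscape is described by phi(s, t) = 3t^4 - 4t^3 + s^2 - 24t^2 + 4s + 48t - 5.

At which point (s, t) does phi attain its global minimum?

(-2, -2)

phi(s,t) separates as P(s) + Q(t) − 5, so its minimum is min P + min Q − 5.
P'(s) = 2s + 4 vanishes at s ∈ {-2}; Q'(t) = 12(t - 2)(t - 1)(t + 2) vanishes at t ∈ {-2, 1, 2}.
Local minima of P (where P''>0): P(-2)=-4. Local minima of Q: Q(-2)=-112, Q(2)=16.
So the global minimum of phi is P(-2) + Q(-2) − 5 = -4 − 112 − 5 = -121, attained at (-2, -2).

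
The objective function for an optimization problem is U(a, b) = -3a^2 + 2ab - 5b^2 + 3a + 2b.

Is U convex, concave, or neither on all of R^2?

concave

U is quadratic, so its Hessian is the constant matrix H = [[-6, 2], [2, -10]].
det(H) = 56, tr(H) = -16.
det(H) > 0 and tr(H) < 0, so H is negative definite everywhere: concave.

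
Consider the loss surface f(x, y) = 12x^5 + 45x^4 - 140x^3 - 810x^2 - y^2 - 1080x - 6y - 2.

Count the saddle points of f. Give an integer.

f separates as a function of x plus a function of y, so ∇f=0 decouples.
∂f/∂x = 60(x - 3)(x + 1)(x + 2)(x + 3) = 0 at x ∈ {-3, -2, -1, 3}; ∂f/∂y = -2(y + 3) = 0 at y ∈ {-3}.
The Hessian is diagonal: diag(f_xx, f_yy). Second derivatives: f_xx(-3)=-720, f_xx(-2)=300, f_xx(-1)=-480, f_xx(3)=7200; f_yy(-3)=-2.
Saddle points occur where the two diagonal entries have opposite signs: (-2, -3), (3, -3). Count: 2.

2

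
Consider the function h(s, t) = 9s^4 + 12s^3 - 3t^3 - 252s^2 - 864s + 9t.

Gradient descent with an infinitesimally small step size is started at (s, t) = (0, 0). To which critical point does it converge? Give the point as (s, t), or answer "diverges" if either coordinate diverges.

h is separable, so gradient descent decouples: s follows -∂h/∂s, t follows -∂h/∂t.
∂h/∂s = 36(s - 4)(s + 2)(s + 3); at s=0 this is -864, so s increases.
∂h/∂t = -9(t - 1)(t + 1); at t=0 this is 9, so t decreases.
s converges to its nearest critical value 4 (a local min of the s-part); t converges to -1. The iterate converges to (4, -1).

(4, -1)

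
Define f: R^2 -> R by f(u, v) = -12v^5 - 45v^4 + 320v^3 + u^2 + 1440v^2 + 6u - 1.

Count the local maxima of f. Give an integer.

f separates as a function of u plus a function of v, so ∇f=0 decouples.
∂f/∂u = 2(u + 3) = 0 at u ∈ {-3}; ∂f/∂v = -60v(v - 4)(v + 3)(v + 4) = 0 at v ∈ {-4, -3, 0, 4}.
The Hessian is diagonal: diag(f_uu, f_vv). Second derivatives: f_uu(-3)=2; f_vv(-4)=1920, f_vv(-3)=-1260, f_vv(0)=2880, f_vv(4)=-13440.
Local maxima occur where both diagonal entries negative: none. Count: 0.

0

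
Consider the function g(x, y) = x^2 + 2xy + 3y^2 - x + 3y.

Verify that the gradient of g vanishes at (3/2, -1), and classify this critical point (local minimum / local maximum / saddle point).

local minimum

∇g = (2x + 2y - 1, 2x + 6y + 3); substituting (3/2, -1) gives ∇g = (0, 0), so (3/2, -1) is indeed a critical point.
The Hessian of g is constant: H = [[2, 2], [2, 6]].
det(H) = 2·6 − 2² = 8.
det(H) > 0 and tr(H) = 8 > 0, so H is positive definite and the point is a local minimum.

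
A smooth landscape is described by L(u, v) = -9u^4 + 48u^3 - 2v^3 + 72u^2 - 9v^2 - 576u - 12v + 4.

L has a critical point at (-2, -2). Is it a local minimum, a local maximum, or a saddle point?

The mixed partial ∂²L/∂u∂v is 0, so the Hessian at any point is diag(L_uu, L_vv) = diag(36(-3u^2 + 8u + 4), -6(2v + 3)).
At (-2, -2): H = diag(-864, 6).
The eigenvalues have opposite signs, so H is indefinite: a saddle point.

saddle point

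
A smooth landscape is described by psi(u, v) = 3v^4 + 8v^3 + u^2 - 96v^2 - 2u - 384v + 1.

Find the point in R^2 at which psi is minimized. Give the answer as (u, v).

psi(u,v) separates as P(u) + Q(v) + 1, so its minimum is min P + min Q + 1.
P'(u) = 2u - 2 vanishes at u ∈ {1}; Q'(v) = 12(v - 4)(v + 2)(v + 4) vanishes at v ∈ {-4, -2, 4}.
Local minima of P (where P''>0): P(1)=-1. Local minima of Q: Q(-4)=256, Q(4)=-1792.
So the global minimum of psi is P(1) + Q(4) + 1 = -1 − 1792 + 1 = -1792, attained at (1, 4).

(1, 4)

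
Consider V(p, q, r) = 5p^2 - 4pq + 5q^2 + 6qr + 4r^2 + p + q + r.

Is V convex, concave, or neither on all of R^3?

convex

V is quadratic, so its Hessian is the constant matrix H = [[10, -4, 0], [-4, 10, 6], [0, 6, 8]].
Leading principal minors: 10, 84, 312.
All positive ⇒ H ≻ 0 ⇒ convex.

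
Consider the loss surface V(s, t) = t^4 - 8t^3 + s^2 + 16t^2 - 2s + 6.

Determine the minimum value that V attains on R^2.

5

V(s,t) separates as P(s) + Q(t) + 6, so its minimum is min P + min Q + 6.
P'(s) = 2s - 2 vanishes at s ∈ {1}; Q'(t) = 4t(t - 4)(t - 2) vanishes at t ∈ {0, 2, 4}.
Local minima of P (where P''>0): P(1)=-1. Local minima of Q: Q(0)=0, Q(4)=0.
So the global minimum of V is P(1) + Q(0) + 6 = -1 + 0 + 6 = 5, attained at (1, 0).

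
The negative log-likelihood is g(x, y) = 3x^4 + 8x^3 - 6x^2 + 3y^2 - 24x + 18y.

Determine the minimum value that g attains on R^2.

g(x,y) separates as P(x) + Q(y), so its minimum is min P + min Q.
P'(x) = 12(x - 1)(x + 1)(x + 2) vanishes at x ∈ {-2, -1, 1}; Q'(y) = 6y + 18 vanishes at y ∈ {-3}.
Local minima of P (where P''>0): P(-2)=8, P(1)=-19. Local minima of Q: Q(-3)=-27.
So the global minimum of g is P(1) + Q(-3) = -19 − 27 = -46, attained at (1, -3).

-46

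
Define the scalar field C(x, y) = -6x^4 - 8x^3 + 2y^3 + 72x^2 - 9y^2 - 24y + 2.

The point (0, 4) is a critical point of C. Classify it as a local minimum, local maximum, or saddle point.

The mixed partial ∂²C/∂x∂y is 0, so the Hessian at any point is diag(C_xx, C_yy) = diag(24(-3x^2 - 2x + 6), 6(2y - 3)).
At (0, 4): H = diag(144, 30).
Both eigenvalues are positive, so H is positive definite: a local minimum.

local minimum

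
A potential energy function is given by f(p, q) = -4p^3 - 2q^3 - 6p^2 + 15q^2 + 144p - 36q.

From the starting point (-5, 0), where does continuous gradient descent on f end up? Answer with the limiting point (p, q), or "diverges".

f is separable, so gradient descent decouples: p follows -∂f/∂p, q follows -∂f/∂q.
∂f/∂p = -12(p - 3)(p + 4); at p=-5 this is -96, so p increases.
∂f/∂q = -6(q - 3)(q - 2); at q=0 this is -36, so q increases.
p converges to its nearest critical value -4 (a local min of the p-part); q converges to 2. The iterate converges to (-4, 2).

(-4, 2)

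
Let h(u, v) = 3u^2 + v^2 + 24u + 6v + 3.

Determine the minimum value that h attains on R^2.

h(u,v) separates as P(u) + Q(v) + 3, so its minimum is min P + min Q + 3.
P'(u) = 6u + 24 vanishes at u ∈ {-4}; Q'(v) = 2v + 6 vanishes at v ∈ {-3}.
Local minima of P (where P''>0): P(-4)=-48. Local minima of Q: Q(-3)=-9.
So the global minimum of h is P(-4) + Q(-3) + 3 = -48 − 9 + 3 = -54, attained at (-4, -3).

-54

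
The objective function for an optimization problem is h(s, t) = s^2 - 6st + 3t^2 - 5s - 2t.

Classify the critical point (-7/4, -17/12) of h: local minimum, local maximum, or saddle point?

The Hessian of h is constant: H = [[2, -6], [-6, 6]].
det(H) = 2·6 − (-6)² = -24.
Since det(H) < 0, H is indefinite and the critical point is a saddle point.

saddle point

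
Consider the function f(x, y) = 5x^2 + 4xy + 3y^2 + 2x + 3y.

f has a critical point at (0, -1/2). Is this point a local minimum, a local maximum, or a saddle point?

local minimum

The Hessian of f is constant: H = [[10, 4], [4, 6]].
det(H) = 10·6 − 4² = 44.
det(H) > 0 and tr(H) = 16 > 0, so H is positive definite and the point is a local minimum.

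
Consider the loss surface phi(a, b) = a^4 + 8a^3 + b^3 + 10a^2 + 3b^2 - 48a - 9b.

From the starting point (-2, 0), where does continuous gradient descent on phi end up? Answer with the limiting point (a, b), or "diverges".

(1, 1)

phi is separable, so gradient descent decouples: a follows -∂phi/∂a, b follows -∂phi/∂b.
∂phi/∂a = 4(a - 1)(a + 3)(a + 4); at a=-2 this is -24, so a increases.
∂phi/∂b = 3(b - 1)(b + 3); at b=0 this is -9, so b increases.
a converges to its nearest critical value 1 (a local min of the a-part); b converges to 1. The iterate converges to (1, 1).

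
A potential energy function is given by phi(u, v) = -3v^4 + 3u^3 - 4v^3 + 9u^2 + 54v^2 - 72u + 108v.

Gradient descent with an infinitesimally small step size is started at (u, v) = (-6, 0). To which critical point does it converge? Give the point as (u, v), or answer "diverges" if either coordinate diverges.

phi is separable, so gradient descent decouples: u follows -∂phi/∂u, v follows -∂phi/∂v.
∂phi/∂u = 9(u - 2)(u + 4); at u=-6 this is 144, so u decreases.
∂phi/∂v = -12(v - 3)(v + 1)(v + 3); at v=0 this is 108, so v decreases.
The u-coordinate has no critical point in that direction and runs off to infinity.

diverges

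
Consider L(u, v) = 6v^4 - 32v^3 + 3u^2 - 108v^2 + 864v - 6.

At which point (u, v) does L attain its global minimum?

L(u,v) separates as P(u) + Q(v) − 6, so its minimum is min P + min Q − 6.
P'(u) = 6u vanishes at u ∈ {0}; Q'(v) = 24(v - 4)(v - 3)(v + 3) vanishes at v ∈ {-3, 3, 4}.
Local minima of P (where P''>0): P(0)=0. Local minima of Q: Q(-3)=-2214, Q(4)=1216.
So the global minimum of L is P(0) + Q(-3) − 6 = 0 − 2214 − 6 = -2220, attained at (0, -3).

(0, -3)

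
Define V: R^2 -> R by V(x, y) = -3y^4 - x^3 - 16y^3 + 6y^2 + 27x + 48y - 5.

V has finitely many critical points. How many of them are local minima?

1

V separates as a function of x plus a function of y, so ∇V=0 decouples.
∂V/∂x = -3(x - 3)(x + 3) = 0 at x ∈ {-3, 3}; ∂V/∂y = -12(y - 1)(y + 1)(y + 4) = 0 at y ∈ {-4, -1, 1}.
The Hessian is diagonal: diag(V_xx, V_yy). Second derivatives: V_xx(-3)=18, V_xx(3)=-18; V_yy(-4)=-180, V_yy(-1)=72, V_yy(1)=-120.
Local minima occur where both diagonal entries positive: (-3, -1). Count: 1.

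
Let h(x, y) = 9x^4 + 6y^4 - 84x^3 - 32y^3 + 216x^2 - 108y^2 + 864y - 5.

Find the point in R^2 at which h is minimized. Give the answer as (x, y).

h(x,y) separates as P(x) + Q(y) − 5, so its minimum is min P + min Q − 5.
P'(x) = 36x(x - 4)(x - 3) vanishes at x ∈ {0, 3, 4}; Q'(y) = 24(y - 4)(y - 3)(y + 3) vanishes at y ∈ {-3, 3, 4}.
Local minima of P (where P''>0): P(0)=0, P(4)=384. Local minima of Q: Q(-3)=-2214, Q(4)=1216.
So the global minimum of h is P(0) + Q(-3) − 5 = 0 − 2214 − 5 = -2219, attained at (0, -3).

(0, -3)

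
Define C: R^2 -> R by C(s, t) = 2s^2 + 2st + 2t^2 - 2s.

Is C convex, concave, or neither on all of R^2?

C is quadratic, so its Hessian is the constant matrix H = [[4, 2], [2, 4]].
det(H) = 12, tr(H) = 8.
det(H) > 0 and tr(H) > 0, so H is positive definite everywhere: convex.

convex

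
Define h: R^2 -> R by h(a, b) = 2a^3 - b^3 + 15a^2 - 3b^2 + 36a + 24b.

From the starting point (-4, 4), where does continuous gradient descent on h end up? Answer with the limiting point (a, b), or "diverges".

h is separable, so gradient descent decouples: a follows -∂h/∂a, b follows -∂h/∂b.
∂h/∂a = 6(a + 2)(a + 3); at a=-4 this is 12, so a decreases.
∂h/∂b = -3(b - 2)(b + 4); at b=4 this is -48, so b increases.
The a-coordinate has no critical point in that direction and runs off to infinity.

diverges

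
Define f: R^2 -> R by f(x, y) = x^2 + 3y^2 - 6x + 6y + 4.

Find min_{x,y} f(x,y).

f(x,y) separates as P(x) + Q(y) + 4, so its minimum is min P + min Q + 4.
P'(x) = 2x - 6 vanishes at x ∈ {3}; Q'(y) = 6y + 6 vanishes at y ∈ {-1}.
Local minima of P (where P''>0): P(3)=-9. Local minima of Q: Q(-1)=-3.
So the global minimum of f is P(3) + Q(-1) + 4 = -9 − 3 + 4 = -8, attained at (3, -1).

-8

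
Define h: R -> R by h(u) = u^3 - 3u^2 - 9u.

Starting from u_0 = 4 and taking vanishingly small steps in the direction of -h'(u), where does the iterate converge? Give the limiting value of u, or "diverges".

3

h'(u) = 3(u - 3)(u + 1), so h'(4) = 15.
Gradient descent moves in the -h' direction, i.e. u is decreasing.
The nearest critical point in that direction is u = 3, where h'' = 12 > 0 (a local minimum). The iterate converges there.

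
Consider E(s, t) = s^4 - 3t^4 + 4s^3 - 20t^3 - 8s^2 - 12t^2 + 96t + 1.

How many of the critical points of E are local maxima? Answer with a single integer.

2

E separates as a function of s plus a function of t, so ∇E=0 decouples.
∂E/∂s = 4s(s - 1)(s + 4) = 0 at s ∈ {-4, 0, 1}; ∂E/∂t = -12(t - 1)(t + 2)(t + 4) = 0 at t ∈ {-4, -2, 1}.
The Hessian is diagonal: diag(E_ss, E_tt). Second derivatives: E_ss(-4)=80, E_ss(0)=-16, E_ss(1)=20; E_tt(-4)=-120, E_tt(-2)=72, E_tt(1)=-180.
Local maxima occur where both diagonal entries negative: (0, -4), (0, 1). Count: 2.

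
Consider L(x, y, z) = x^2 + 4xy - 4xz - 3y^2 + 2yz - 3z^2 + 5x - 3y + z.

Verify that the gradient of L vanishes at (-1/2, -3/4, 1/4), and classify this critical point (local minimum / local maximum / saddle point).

∇L = (2x + 4y - 4z + 5, 4x - 6y + 2z - 3, -4x + 2y - 6z + 1); substituting (-1/2, -3/4, 1/4) gives ∇L = (0, 0, 0), so (-1/2, -3/4, 1/4) is indeed a critical point.
The Hessian is constant: H = [[2, 4, -4], [4, -6, 2], [-4, 2, -6]].
Leading principal minors: Δ₁ = 2, Δ₂ = -28, Δ₃ = 192.
The minors fit neither the all-positive nor the alternating-sign pattern, so H is indefinite: a saddle point.

saddle point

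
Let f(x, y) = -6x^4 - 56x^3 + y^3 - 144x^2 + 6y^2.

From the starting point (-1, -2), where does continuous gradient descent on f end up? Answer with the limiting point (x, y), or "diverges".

f is separable, so gradient descent decouples: x follows -∂f/∂x, y follows -∂f/∂y.
∂f/∂x = -24x(x + 3)(x + 4); at x=-1 this is 144, so x decreases.
∂f/∂y = 3y(y + 4); at y=-2 this is -12, so y increases.
x converges to its nearest critical value -3 (a local min of the x-part); y converges to 0. The iterate converges to (-3, 0).

(-3, 0)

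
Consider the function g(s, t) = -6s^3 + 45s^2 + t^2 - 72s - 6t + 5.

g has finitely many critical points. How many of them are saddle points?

g separates as a function of s plus a function of t, so ∇g=0 decouples.
∂g/∂s = -18(s - 4)(s - 1) = 0 at s ∈ {1, 4}; ∂g/∂t = 2(t - 3) = 0 at t ∈ {3}.
The Hessian is diagonal: diag(g_ss, g_tt). Second derivatives: g_ss(1)=54, g_ss(4)=-54; g_tt(3)=2.
Saddle points occur where the two diagonal entries have opposite signs: (4, 3). Count: 1.

1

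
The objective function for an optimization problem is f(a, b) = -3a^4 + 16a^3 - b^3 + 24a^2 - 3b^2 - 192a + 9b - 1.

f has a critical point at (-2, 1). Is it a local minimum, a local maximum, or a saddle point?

local maximum

The mixed partial ∂²f/∂a∂b is 0, so the Hessian at any point is diag(f_aa, f_bb) = diag(12(-3a^2 + 8a + 4), -6(b + 1)).
At (-2, 1): H = diag(-288, -12).
Both eigenvalues are negative, so H is negative definite: a local maximum.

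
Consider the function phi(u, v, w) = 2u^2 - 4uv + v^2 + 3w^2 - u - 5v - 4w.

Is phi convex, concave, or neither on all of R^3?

phi is quadratic, so its Hessian is the constant matrix H = [[4, -4, 0], [-4, 2, 0], [0, 0, 6]].
Leading principal minors: 4, -8, -48.
Neither pattern holds ⇒ H is indefinite ⇒ neither convex nor concave.

neither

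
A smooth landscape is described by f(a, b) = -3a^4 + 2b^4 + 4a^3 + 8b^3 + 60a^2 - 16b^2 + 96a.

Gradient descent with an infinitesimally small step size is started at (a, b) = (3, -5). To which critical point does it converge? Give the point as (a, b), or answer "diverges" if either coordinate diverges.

f is separable, so gradient descent decouples: a follows -∂f/∂a, b follows -∂f/∂b.
∂f/∂a = -12(a - 4)(a + 1)(a + 2); at a=3 this is 240, so a decreases.
∂f/∂b = 8b(b - 1)(b + 4); at b=-5 this is -240, so b increases.
a converges to its nearest critical value -1 (a local min of the a-part); b converges to -4. The iterate converges to (-1, -4).

(-1, -4)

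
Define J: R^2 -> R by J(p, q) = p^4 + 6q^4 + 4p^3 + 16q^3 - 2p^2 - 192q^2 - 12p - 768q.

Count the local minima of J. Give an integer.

4

J separates as a function of p plus a function of q, so ∇J=0 decouples.
∂J/∂p = 4(p - 1)(p + 1)(p + 3) = 0 at p ∈ {-3, -1, 1}; ∂J/∂q = 24(q - 4)(q + 2)(q + 4) = 0 at q ∈ {-4, -2, 4}.
The Hessian is diagonal: diag(J_pp, J_qq). Second derivatives: J_pp(-3)=32, J_pp(-1)=-16, J_pp(1)=32; J_qq(-4)=384, J_qq(-2)=-288, J_qq(4)=1152.
Local minima occur where both diagonal entries positive: (-3, -4), (-3, 4), (1, -4), (1, 4). Count: 4.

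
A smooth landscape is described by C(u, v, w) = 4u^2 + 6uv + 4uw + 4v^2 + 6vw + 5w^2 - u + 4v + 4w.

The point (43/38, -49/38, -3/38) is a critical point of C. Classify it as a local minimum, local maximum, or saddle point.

local minimum

The Hessian is constant: H = [[8, 6, 4], [6, 8, 6], [4, 6, 10]].
Leading principal minors: Δ₁ = 8, Δ₂ = 28, Δ₃ = 152.
All leading minors are positive, so H is positive definite: a local minimum.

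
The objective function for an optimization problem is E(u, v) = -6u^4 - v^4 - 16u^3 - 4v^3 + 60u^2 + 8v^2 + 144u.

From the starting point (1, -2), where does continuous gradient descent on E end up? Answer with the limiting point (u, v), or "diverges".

E is separable, so gradient descent decouples: u follows -∂E/∂u, v follows -∂E/∂v.
∂E/∂u = -24(u - 2)(u + 1)(u + 3); at u=1 this is 192, so u decreases.
∂E/∂v = -4v(v - 1)(v + 4); at v=-2 this is -48, so v increases.
u converges to its nearest critical value -1 (a local min of the u-part); v converges to 0. The iterate converges to (-1, 0).

(-1, 0)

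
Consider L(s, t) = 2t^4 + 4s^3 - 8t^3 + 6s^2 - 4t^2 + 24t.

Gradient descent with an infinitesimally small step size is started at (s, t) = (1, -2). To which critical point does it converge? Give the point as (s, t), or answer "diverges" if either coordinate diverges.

(0, -1)

L is separable, so gradient descent decouples: s follows -∂L/∂s, t follows -∂L/∂t.
∂L/∂s = 12s(s + 1); at s=1 this is 24, so s decreases.
∂L/∂t = 8(t - 3)(t - 1)(t + 1); at t=-2 this is -120, so t increases.
s converges to its nearest critical value 0 (a local min of the s-part); t converges to -1. The iterate converges to (0, -1).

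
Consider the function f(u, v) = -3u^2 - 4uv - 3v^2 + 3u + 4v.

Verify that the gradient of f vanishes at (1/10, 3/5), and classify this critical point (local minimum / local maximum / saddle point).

local maximum

∇f = (-6u - 4v + 3, -4u - 6v + 4); substituting (1/10, 3/5) gives ∇f = (0, 0), so (1/10, 3/5) is indeed a critical point.
The Hessian of f is constant: H = [[-6, -4], [-4, -6]].
det(H) = (-6)·(-6) − (-4)² = 20.
det(H) > 0 and tr(H) = -12 < 0, so H is negative definite and the point is a local maximum.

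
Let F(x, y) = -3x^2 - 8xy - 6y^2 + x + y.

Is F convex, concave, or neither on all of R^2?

F is quadratic, so its Hessian is the constant matrix H = [[-6, -8], [-8, -12]].
det(H) = 8, tr(H) = -18.
det(H) > 0 and tr(H) < 0, so H is negative definite everywhere: concave.

concave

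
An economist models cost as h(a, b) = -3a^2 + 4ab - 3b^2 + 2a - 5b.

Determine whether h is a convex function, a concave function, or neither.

concave

h is quadratic, so its Hessian is the constant matrix H = [[-6, 4], [4, -6]].
det(H) = 20, tr(H) = -12.
det(H) > 0 and tr(H) < 0, so H is negative definite everywhere: concave.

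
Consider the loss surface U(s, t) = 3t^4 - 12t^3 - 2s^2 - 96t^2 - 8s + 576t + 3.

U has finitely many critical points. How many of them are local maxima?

1

U separates as a function of s plus a function of t, so ∇U=0 decouples.
∂U/∂s = -4(s + 2) = 0 at s ∈ {-2}; ∂U/∂t = 12(t - 4)(t - 3)(t + 4) = 0 at t ∈ {-4, 3, 4}.
The Hessian is diagonal: diag(U_ss, U_tt). Second derivatives: U_ss(-2)=-4; U_tt(-4)=672, U_tt(3)=-84, U_tt(4)=96.
Local maxima occur where both diagonal entries negative: (-2, 3). Count: 1.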